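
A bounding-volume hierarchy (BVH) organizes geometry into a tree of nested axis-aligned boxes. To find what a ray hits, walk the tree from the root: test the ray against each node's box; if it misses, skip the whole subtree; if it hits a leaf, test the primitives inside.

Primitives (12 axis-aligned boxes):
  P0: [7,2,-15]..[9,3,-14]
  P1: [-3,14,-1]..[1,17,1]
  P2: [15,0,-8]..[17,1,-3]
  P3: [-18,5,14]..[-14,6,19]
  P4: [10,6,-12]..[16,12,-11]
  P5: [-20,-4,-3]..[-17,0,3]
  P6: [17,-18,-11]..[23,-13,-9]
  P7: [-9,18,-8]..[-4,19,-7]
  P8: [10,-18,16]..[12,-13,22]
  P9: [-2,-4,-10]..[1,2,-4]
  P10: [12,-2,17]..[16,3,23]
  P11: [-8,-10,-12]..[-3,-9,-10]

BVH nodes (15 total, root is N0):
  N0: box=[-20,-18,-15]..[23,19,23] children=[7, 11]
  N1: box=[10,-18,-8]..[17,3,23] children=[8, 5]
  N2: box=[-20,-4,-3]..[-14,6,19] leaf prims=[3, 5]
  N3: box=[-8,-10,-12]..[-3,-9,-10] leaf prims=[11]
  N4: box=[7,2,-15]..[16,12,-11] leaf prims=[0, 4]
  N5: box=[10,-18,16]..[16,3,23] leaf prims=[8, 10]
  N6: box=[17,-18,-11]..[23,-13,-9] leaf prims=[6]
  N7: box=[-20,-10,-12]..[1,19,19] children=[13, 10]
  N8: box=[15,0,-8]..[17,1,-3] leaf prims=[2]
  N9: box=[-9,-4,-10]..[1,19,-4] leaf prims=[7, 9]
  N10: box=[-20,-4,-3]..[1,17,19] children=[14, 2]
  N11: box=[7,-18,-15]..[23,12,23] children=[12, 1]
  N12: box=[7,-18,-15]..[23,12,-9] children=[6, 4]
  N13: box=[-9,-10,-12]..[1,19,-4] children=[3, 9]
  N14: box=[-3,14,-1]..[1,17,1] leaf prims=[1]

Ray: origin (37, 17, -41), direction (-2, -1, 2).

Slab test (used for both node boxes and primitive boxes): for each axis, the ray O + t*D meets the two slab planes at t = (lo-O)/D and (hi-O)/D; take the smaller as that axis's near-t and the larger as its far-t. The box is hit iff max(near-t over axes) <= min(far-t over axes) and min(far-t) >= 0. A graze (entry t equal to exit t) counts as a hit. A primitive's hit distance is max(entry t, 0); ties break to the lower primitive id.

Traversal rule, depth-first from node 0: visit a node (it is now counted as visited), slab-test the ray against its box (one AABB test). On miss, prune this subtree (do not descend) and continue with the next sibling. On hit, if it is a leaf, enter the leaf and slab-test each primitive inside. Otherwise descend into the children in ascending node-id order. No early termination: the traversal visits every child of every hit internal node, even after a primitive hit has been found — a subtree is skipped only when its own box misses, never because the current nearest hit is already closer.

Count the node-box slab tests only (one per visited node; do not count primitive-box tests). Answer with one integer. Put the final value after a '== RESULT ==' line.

Trace the traversal:
N0 x:[7,57/2] y:[-2,35] z:[13,32] -> hit [13,57/2], descend [7, 11]
  N7 x:[18,57/2] y:[-2,27] z:[29/2,30] -> hit [18,27], descend [10, 13]
    N10 x:[18,57/2] y:[0,21] z:[19,30] -> hit [19,21], descend [2, 14]
      N2 x:[51/2,57/2] y:[11,21] z:[19,30] -> miss, prune
      N14 x:[18,20] y:[0,3] z:[20,21] -> miss, prune
    N13 x:[18,23] y:[-2,27] z:[29/2,37/2] -> hit [18,37/2], descend [3, 9]
      N3 x:[20,45/2] y:[26,27] z:[29/2,31/2] -> miss, prune
      N9 x:[18,23] y:[-2,21] z:[31/2,37/2] -> hit [18,37/2] leaf, test {P7(miss), P9@t=18}
  N11 x:[7,15] y:[5,35] z:[13,32] -> hit [13,15], descend [1, 12]
    N1 x:[10,27/2] y:[14,35] z:[33/2,32] -> miss, prune
    N12 x:[7,15] y:[5,35] z:[13,16] -> hit [13,15], descend [4, 6]
      N4 x:[21/2,15] y:[5,15] z:[13,15] -> hit [13,15] leaf, test {P0(miss), P4(miss)}
      N6 x:[7,10] y:[30,35] z:[15,16] -> miss, prune

Visited [0, 7, 10, 2, 14, 13, 3, 9, 11, 1, 12, 4, 6]. Tests: 13 box, 2 leaf. Nearest: P9.

== RESULT ==
13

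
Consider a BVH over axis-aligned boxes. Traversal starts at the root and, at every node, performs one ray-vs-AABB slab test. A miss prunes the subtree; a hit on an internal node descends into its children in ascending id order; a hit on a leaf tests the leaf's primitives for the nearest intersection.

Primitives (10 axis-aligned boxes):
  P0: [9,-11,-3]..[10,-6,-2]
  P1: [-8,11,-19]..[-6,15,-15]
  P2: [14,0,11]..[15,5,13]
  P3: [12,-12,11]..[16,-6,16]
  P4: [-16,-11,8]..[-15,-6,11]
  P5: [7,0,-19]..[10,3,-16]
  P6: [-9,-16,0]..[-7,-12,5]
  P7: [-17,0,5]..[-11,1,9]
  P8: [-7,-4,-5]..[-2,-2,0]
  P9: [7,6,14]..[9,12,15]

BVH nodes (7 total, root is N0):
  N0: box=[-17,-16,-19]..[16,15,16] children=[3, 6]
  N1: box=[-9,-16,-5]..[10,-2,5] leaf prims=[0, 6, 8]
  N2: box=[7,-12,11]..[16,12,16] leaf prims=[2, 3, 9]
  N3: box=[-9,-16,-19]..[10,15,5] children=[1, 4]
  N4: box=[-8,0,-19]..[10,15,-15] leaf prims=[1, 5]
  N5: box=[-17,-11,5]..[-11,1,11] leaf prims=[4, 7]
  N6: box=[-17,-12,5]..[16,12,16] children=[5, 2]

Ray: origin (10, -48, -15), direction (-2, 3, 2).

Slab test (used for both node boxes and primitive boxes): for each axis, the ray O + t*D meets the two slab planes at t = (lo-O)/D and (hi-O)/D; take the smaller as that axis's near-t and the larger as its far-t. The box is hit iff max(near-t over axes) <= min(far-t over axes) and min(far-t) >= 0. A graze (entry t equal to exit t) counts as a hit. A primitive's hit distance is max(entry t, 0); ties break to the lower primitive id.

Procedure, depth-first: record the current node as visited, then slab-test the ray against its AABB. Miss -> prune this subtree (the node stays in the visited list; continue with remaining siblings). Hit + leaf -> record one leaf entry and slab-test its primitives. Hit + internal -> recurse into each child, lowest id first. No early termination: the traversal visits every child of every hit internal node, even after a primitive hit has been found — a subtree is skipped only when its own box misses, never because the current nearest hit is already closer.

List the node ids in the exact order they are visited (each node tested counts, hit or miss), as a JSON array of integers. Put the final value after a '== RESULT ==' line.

Traverse from the root:
N0 x:[-3,27/2] y:[32/3,21] z:[-2,31/2] -> hit [32/3,27/2], descend [3, 6]
  N3 x:[0,19/2] y:[32/3,21] z:[-2,10] -> miss, prune
  N6 x:[-3,27/2] y:[12,20] z:[10,31/2] -> hit [12,27/2], descend [2, 5]
    N2 x:[-3,3/2] y:[12,20] z:[13,31/2] -> miss, prune
    N5 x:[21/2,27/2] y:[37/3,49/3] z:[10,13] -> hit [37/3,13] leaf, test {P4@t=25/2, P7(miss)}

Summary -> nodes [0, 3, 6, 2, 5]; box-tests=5; leaf-entries=1; first=P4

== RESULT ==
[0, 3, 6, 2, 5]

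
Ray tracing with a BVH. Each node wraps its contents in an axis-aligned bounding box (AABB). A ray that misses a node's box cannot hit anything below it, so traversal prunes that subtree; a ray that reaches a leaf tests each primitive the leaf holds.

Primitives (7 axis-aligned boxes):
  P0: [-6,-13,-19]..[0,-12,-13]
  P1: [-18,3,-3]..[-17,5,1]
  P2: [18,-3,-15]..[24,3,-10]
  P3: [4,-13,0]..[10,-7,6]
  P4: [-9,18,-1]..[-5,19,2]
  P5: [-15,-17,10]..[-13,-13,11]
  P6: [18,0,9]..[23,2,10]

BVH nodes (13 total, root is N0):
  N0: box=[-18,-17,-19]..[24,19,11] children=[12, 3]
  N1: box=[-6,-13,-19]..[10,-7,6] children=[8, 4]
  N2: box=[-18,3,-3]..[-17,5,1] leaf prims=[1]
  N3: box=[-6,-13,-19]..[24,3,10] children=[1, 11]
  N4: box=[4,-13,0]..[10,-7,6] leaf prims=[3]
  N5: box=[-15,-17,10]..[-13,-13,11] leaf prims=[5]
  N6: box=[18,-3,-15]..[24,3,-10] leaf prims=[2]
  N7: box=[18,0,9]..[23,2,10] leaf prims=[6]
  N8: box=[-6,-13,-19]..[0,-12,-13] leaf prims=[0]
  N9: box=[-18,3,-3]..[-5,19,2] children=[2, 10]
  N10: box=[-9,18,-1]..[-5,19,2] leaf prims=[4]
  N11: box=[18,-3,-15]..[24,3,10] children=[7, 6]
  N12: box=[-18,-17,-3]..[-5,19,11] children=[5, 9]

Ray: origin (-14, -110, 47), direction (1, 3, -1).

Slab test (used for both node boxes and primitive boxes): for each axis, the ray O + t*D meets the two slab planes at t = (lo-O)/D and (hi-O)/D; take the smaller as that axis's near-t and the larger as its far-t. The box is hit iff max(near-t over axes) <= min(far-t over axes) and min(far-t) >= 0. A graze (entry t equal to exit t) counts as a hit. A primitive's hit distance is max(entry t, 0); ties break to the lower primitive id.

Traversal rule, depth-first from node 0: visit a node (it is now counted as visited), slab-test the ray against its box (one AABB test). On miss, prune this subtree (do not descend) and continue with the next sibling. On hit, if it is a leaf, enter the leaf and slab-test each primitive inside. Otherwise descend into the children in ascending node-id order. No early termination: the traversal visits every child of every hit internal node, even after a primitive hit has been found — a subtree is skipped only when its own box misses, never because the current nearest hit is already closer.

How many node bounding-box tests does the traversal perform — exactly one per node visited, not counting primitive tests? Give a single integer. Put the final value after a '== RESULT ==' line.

Traverse from the root:
N0 x:[-4,38] y:[31,43] z:[36,66] -> hit [36,38], descend [3, 12]
  N3 x:[8,38] y:[97/3,113/3] z:[37,66] -> hit [37,113/3], descend [1, 11]
    N1 x:[8,24] y:[97/3,103/3] z:[41,66] -> miss, prune
    N11 x:[32,38] y:[107/3,113/3] z:[37,62] -> hit [37,113/3], descend [6, 7]
      N6 x:[32,38] y:[107/3,113/3] z:[57,62] -> miss, prune
      N7 x:[32,37] y:[110/3,112/3] z:[37,38] -> hit [37,37] leaf, test {P6@t=37}
  N12 x:[-4,9] y:[31,43] z:[36,50] -> miss, prune

order=[0, 3, 1, 11, 6, 7, 12]  |boxes|=7  |leaves|=1  hit=P6

== RESULT ==
7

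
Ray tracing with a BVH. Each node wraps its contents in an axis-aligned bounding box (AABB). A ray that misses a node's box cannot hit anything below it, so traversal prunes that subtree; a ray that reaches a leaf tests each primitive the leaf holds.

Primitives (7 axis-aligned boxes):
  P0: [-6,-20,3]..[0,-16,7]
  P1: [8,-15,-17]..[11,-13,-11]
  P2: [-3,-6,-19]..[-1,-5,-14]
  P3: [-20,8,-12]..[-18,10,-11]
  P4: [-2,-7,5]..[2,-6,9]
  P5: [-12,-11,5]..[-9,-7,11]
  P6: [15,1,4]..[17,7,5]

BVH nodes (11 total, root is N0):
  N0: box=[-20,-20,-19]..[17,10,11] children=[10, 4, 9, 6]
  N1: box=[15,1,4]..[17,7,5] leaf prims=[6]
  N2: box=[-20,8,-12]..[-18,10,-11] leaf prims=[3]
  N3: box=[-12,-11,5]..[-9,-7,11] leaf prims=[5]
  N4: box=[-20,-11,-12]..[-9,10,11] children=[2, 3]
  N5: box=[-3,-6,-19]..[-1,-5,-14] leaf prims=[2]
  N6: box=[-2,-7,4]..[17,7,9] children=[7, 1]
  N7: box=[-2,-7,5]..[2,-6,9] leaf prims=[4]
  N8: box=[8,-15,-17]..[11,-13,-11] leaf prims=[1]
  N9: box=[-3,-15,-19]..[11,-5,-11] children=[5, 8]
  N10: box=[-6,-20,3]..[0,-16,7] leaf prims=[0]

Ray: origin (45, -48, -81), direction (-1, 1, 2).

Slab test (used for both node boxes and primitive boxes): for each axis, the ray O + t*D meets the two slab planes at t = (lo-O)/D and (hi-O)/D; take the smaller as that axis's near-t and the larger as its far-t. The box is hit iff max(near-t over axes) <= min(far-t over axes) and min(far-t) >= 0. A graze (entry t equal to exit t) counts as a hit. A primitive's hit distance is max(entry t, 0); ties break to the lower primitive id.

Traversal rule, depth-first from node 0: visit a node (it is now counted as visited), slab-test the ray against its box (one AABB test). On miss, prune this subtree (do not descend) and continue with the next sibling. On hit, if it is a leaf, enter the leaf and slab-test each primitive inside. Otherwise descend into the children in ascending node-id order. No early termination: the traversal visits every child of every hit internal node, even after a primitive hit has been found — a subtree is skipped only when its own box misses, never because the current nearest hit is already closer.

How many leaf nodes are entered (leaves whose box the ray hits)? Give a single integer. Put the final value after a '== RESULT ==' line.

Traverse from the root:
N0 x:[28,65] y:[28,58] z:[31,46] -> hit [31,46], descend [4, 6, 9, 10]
  N4 x:[54,65] y:[37,58] z:[69/2,46] -> miss, prune
  N6 x:[28,47] y:[41,55] z:[85/2,45] -> hit [85/2,45], descend [1, 7]
    N1 x:[28,30] y:[49,55] z:[85/2,43] -> miss, prune
    N7 x:[43,47] y:[41,42] z:[43,45] -> miss, prune
  N9 x:[34,48] y:[33,43] z:[31,35] -> hit [34,35], descend [5, 8]
    N5 x:[46,48] y:[42,43] z:[31,67/2] -> miss, prune
    N8 x:[34,37] y:[33,35] z:[32,35] -> hit [34,35] leaf, test {P1@t=34}
  N10 x:[45,51] y:[28,32] z:[42,44] -> miss, prune

Summary -> nodes [0, 4, 6, 1, 7, 9, 5, 8, 10]; box-tests=9; leaf-entries=1; first=P1

== RESULT ==
1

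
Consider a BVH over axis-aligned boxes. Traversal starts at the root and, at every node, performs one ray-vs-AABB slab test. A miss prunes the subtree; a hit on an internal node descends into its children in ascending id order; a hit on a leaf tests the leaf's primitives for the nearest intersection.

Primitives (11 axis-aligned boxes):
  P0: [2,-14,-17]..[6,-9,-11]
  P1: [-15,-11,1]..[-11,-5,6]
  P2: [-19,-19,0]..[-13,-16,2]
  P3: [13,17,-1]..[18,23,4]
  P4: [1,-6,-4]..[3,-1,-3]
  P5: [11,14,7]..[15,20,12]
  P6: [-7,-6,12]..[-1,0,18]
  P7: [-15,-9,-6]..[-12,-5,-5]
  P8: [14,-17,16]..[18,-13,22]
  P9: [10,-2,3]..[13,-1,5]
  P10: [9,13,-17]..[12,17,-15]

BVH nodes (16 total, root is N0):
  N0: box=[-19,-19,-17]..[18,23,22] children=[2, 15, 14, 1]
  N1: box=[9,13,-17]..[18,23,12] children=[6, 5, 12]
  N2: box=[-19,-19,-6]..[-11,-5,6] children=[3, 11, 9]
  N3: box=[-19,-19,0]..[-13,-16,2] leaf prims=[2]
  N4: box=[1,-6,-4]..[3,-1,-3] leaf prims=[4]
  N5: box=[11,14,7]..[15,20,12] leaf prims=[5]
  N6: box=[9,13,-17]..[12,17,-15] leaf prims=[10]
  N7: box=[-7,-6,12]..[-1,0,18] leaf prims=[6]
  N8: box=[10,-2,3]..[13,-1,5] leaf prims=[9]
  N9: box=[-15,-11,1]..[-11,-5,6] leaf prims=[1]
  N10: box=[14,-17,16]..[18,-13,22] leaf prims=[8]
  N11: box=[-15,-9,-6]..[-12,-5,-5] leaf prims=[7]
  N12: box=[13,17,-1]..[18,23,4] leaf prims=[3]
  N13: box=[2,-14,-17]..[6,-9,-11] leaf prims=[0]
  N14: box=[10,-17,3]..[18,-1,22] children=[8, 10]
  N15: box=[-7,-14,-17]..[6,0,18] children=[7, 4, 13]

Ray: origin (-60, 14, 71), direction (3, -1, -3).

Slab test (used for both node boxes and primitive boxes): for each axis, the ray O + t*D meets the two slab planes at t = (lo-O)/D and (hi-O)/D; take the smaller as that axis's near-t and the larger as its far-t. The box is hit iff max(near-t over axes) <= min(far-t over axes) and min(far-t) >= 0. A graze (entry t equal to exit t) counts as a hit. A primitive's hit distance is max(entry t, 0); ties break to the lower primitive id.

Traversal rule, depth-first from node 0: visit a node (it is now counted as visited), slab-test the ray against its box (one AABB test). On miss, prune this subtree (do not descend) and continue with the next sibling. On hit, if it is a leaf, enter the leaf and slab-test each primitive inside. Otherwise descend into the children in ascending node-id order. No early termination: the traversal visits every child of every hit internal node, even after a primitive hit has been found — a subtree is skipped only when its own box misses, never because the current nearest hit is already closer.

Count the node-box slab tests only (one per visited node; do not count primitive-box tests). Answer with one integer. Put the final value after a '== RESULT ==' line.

Walk:
N0 x:[41/3,26] y:[-9,33] z:[49/3,88/3] -> hit [49/3,26], descend [1, 2, 14, 15]
  N1 x:[23,26] y:[-9,1] z:[59/3,88/3] -> miss, prune
  N2 x:[41/3,49/3] y:[19,33] z:[65/3,77/3] -> miss, prune
  N14 x:[70/3,26] y:[15,31] z:[49/3,68/3] -> miss, prune
  N15 x:[53/3,22] y:[14,28] z:[53/3,88/3] -> hit [53/3,22], descend [4, 7, 13]
    N4 x:[61/3,21] y:[15,20] z:[74/3,25] -> miss, prune
    N7 x:[53/3,59/3] y:[14,20] z:[53/3,59/3] -> hit [53/3,59/3] leaf, test {P6@t=53/3}
    N13 x:[62/3,22] y:[23,28] z:[82/3,88/3] -> miss, prune

Visited [0, 1, 2, 14, 15, 4, 7, 13]. Tests: 8 box, 1 leaf. Nearest: P6.

== RESULT ==
8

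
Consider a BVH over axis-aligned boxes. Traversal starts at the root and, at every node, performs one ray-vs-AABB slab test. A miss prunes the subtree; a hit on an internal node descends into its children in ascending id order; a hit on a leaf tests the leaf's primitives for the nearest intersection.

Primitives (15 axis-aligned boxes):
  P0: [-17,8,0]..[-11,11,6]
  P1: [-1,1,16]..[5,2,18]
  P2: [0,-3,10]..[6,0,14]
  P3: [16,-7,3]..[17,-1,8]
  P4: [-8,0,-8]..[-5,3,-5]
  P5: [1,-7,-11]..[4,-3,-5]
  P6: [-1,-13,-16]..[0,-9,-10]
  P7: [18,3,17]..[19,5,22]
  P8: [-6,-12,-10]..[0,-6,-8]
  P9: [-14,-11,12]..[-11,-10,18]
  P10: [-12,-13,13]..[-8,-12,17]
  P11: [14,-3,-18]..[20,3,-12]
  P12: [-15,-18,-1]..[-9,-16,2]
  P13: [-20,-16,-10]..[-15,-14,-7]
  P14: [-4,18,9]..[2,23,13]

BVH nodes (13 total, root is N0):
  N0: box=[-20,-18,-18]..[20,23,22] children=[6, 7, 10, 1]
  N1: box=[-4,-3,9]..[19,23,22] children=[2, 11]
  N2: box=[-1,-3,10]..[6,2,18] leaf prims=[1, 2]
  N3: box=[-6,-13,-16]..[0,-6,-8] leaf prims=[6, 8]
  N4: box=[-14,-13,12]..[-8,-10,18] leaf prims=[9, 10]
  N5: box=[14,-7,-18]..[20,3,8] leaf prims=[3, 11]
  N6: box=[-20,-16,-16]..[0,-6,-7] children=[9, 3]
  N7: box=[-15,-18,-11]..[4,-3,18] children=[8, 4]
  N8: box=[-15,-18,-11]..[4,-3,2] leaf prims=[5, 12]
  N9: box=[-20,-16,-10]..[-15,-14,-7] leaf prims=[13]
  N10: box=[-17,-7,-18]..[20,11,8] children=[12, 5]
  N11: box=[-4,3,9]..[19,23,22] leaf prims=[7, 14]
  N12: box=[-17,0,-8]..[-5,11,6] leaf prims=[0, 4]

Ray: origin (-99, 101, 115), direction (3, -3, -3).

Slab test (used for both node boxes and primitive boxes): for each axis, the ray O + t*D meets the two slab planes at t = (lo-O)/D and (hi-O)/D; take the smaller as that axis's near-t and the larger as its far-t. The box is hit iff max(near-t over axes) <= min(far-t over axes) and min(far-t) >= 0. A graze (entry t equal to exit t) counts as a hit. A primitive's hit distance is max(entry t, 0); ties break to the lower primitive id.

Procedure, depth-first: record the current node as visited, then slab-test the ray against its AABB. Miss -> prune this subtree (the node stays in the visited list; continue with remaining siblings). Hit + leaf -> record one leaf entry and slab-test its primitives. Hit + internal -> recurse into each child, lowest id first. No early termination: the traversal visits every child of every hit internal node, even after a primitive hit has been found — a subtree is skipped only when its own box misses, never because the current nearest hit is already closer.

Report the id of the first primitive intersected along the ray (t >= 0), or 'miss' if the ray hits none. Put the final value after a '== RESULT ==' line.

Walk:
N0 x:[79/3,119/3] y:[26,119/3] z:[31,133/3] -> hit [31,119/3], descend [1, 6, 7, 10]
  N1 x:[95/3,118/3] y:[26,104/3] z:[31,106/3] -> hit [95/3,104/3], descend [2, 11]
    N2 x:[98/3,35] y:[33,104/3] z:[97/3,35] -> hit [33,104/3] leaf, test {P1@t=33, P2@t=101/3}
    N11 x:[95/3,118/3] y:[26,98/3] z:[31,106/3] -> hit [95/3,98/3] leaf, test {P7(miss), P14(miss)}
  N6 x:[79/3,33] y:[107/3,39] z:[122/3,131/3] -> miss, prune
  N7 x:[28,103/3] y:[104/3,119/3] z:[97/3,42] -> miss, prune
  N10 x:[82/3,119/3] y:[30,36] z:[107/3,133/3] -> hit [107/3,36], descend [5, 12]
    N5 x:[113/3,119/3] y:[98/3,36] z:[107/3,133/3] -> miss, prune
    N12 x:[82/3,94/3] y:[30,101/3] z:[109/3,41] -> miss, prune

order=[0, 1, 2, 11, 6, 7, 10, 5, 12]  |boxes|=9  |leaves|=2  hit=P1

== RESULT ==
1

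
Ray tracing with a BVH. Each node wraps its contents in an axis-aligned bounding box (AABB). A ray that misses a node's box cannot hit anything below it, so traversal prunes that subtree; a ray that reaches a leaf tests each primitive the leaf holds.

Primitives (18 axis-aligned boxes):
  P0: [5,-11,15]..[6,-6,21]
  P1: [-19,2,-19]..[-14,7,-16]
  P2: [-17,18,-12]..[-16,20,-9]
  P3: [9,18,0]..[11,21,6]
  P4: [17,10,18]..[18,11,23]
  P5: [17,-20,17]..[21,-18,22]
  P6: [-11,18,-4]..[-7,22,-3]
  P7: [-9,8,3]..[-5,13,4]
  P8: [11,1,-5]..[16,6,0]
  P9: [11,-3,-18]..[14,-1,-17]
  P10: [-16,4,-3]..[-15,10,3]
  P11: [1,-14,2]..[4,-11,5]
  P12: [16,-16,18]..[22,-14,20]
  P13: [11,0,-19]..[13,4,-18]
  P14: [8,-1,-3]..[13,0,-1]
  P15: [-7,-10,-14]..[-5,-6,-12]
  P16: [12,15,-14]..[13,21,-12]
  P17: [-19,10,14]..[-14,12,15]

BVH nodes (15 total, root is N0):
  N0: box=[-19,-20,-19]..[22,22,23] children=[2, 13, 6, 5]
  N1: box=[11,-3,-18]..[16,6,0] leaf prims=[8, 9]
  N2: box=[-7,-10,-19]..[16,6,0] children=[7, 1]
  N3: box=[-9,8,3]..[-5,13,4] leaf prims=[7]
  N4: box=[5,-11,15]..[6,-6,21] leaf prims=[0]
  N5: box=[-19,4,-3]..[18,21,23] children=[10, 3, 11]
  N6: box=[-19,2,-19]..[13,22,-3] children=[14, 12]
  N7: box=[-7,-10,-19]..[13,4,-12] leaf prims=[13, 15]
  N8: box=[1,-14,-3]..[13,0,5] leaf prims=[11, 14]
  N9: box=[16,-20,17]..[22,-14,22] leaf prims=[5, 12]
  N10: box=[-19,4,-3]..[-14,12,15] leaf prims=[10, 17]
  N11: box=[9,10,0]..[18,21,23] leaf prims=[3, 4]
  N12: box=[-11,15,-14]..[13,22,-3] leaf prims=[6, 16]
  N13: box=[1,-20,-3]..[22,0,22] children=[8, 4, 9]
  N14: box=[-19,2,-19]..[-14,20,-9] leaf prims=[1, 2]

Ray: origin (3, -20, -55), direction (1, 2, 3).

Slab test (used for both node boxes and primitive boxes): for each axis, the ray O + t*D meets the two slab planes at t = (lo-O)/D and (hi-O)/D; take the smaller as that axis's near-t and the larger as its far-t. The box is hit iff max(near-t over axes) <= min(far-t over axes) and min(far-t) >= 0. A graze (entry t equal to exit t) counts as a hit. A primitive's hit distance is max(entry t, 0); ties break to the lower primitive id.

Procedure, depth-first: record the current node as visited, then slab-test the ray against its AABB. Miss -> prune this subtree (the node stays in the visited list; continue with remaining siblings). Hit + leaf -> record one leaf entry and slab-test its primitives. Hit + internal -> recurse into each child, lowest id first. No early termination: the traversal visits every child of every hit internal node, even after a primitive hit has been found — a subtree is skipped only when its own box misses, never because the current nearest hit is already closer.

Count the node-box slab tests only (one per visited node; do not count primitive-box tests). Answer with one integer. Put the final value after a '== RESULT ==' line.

Trace the traversal:
N0 x:[-22,19] y:[0,21] z:[12,26] -> hit [12,19], descend [2, 5, 6, 13]
  N2 x:[-10,13] y:[5,13] z:[12,55/3] -> hit [12,13], descend [1, 7]
    N1 x:[8,13] y:[17/2,13] z:[37/3,55/3] -> hit [37/3,13] leaf, test {P8(miss), P9(miss)}
    N7 x:[-10,10] y:[5,12] z:[12,43/3] -> miss, prune
  N5 x:[-22,15] y:[12,41/2] z:[52/3,26] -> miss, prune
  N6 x:[-22,10] y:[11,21] z:[12,52/3] -> miss, prune
  N13 x:[-2,19] y:[0,10] z:[52/3,77/3] -> miss, prune

Visited [0, 2, 1, 7, 5, 6, 13]. Tests: 7 box, 1 leaf. Nearest: miss.

== RESULT ==
7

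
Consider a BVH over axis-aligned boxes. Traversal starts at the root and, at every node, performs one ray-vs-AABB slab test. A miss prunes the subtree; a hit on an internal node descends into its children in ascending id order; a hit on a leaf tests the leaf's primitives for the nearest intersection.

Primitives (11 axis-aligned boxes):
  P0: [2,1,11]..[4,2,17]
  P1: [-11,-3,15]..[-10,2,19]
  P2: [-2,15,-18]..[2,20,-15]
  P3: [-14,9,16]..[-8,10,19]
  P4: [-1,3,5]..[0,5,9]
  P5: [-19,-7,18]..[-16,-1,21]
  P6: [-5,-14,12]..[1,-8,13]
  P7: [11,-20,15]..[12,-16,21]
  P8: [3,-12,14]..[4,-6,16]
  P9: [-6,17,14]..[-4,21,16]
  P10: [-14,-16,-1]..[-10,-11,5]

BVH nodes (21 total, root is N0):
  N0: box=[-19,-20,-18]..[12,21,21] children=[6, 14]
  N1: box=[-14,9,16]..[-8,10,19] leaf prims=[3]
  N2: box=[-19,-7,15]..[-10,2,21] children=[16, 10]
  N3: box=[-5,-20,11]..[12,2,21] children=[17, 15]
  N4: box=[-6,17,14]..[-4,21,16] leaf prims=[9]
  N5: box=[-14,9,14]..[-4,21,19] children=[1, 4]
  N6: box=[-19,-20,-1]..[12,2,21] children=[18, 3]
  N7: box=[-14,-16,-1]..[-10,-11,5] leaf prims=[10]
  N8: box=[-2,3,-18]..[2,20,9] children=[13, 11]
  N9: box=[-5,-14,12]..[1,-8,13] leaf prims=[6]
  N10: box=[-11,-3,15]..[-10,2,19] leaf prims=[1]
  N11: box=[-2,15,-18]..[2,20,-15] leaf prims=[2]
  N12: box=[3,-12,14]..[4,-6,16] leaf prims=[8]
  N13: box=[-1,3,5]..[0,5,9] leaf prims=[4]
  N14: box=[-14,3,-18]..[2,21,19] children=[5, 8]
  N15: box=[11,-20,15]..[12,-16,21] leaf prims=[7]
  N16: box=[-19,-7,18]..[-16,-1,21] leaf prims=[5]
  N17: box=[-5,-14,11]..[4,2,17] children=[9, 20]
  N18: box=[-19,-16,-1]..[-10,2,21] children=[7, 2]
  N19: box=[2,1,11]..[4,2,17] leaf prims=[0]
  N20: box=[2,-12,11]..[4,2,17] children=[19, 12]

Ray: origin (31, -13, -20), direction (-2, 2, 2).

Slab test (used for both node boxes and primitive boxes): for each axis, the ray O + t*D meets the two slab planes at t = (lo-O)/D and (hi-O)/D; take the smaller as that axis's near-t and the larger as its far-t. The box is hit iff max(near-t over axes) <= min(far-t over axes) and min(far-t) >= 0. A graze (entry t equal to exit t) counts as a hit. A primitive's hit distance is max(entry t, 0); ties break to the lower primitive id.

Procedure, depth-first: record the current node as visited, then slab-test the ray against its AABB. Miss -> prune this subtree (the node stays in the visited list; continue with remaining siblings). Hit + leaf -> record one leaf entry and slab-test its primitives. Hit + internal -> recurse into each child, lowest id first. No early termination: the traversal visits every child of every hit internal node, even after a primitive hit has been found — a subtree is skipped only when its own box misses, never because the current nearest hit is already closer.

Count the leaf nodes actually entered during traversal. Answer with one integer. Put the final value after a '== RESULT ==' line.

Trace the traversal:
N0 x:[19/2,25] y:[-7/2,17] z:[1,41/2] -> hit [19/2,17], descend [6, 14]
  N6 x:[19/2,25] y:[-7/2,15/2] z:[19/2,41/2] -> miss, prune
  N14 x:[29/2,45/2] y:[8,17] z:[1,39/2] -> hit [29/2,17], descend [5, 8]
    N5 x:[35/2,45/2] y:[11,17] z:[17,39/2] -> miss, prune
    N8 x:[29/2,33/2] y:[8,33/2] z:[1,29/2] -> hit [29/2,29/2], descend [11, 13]
      N11 x:[29/2,33/2] y:[14,33/2] z:[1,5/2] -> miss, prune
      N13 x:[31/2,16] y:[8,9] z:[25/2,29/2] -> miss, prune

Visited [0, 6, 14, 5, 8, 11, 13]. Tests: 7 box, 0 leaf. Nearest: miss.

== RESULT ==
0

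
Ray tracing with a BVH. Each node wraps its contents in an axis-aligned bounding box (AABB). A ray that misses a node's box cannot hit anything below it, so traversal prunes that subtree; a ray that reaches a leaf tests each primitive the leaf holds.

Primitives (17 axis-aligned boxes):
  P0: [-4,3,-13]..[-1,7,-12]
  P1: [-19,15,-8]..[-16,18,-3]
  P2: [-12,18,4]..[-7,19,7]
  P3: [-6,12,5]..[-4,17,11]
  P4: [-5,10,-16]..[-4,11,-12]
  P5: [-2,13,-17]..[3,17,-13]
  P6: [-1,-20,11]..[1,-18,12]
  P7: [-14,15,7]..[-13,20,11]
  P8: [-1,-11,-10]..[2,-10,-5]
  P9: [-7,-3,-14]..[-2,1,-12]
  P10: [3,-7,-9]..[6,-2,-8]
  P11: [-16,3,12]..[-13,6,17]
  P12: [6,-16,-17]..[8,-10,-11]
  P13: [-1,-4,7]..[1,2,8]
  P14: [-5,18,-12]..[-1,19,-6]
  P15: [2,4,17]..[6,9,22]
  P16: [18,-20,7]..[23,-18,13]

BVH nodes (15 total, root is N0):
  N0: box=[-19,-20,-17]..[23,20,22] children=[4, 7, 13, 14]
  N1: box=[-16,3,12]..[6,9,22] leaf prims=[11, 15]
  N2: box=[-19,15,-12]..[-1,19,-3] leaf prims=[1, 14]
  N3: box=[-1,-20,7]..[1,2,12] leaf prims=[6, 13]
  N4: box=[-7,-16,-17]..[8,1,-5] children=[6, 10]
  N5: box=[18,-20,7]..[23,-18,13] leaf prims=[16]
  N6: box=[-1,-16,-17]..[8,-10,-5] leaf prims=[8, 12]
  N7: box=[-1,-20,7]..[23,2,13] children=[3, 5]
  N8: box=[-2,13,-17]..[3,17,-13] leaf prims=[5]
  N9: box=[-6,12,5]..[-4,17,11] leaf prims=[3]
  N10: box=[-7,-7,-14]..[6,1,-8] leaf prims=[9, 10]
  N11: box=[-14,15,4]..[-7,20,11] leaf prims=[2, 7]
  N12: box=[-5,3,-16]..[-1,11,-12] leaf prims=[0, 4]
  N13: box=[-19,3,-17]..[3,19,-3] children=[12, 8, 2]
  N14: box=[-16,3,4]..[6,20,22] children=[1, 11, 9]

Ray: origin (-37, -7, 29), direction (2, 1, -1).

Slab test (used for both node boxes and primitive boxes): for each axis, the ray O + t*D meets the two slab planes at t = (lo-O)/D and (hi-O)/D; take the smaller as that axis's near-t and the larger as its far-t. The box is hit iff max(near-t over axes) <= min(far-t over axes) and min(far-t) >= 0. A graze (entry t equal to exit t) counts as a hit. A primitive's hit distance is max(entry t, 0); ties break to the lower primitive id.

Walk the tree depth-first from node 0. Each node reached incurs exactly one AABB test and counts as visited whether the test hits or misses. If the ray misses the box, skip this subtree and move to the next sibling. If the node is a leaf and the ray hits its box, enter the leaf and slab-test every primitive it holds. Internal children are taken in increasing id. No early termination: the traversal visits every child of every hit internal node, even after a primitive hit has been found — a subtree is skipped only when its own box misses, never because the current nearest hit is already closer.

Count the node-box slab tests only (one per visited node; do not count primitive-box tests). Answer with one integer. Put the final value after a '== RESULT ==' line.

Traverse from the root:
N0 x:[9,30] y:[-13,27] z:[7,46] -> hit [9,27], descend [4, 7, 13, 14]
  N4 x:[15,45/2] y:[-9,8] z:[34,46] -> miss, prune
  N7 x:[18,30] y:[-13,9] z:[16,22] -> miss, prune
  N13 x:[9,20] y:[10,26] z:[32,46] -> miss, prune
  N14 x:[21/2,43/2] y:[10,27] z:[7,25] -> hit [21/2,43/2], descend [1, 9, 11]
    N1 x:[21/2,43/2] y:[10,16] z:[7,17] -> hit [21/2,16] leaf, test {P11@t=12, P15(miss)}
    N9 x:[31/2,33/2] y:[19,24] z:[18,24] -> miss, prune
    N11 x:[23/2,15] y:[22,27] z:[18,25] -> miss, prune

Summary -> nodes [0, 4, 7, 13, 14, 1, 9, 11]; box-tests=8; leaf-entries=1; first=P11

== RESULT ==
8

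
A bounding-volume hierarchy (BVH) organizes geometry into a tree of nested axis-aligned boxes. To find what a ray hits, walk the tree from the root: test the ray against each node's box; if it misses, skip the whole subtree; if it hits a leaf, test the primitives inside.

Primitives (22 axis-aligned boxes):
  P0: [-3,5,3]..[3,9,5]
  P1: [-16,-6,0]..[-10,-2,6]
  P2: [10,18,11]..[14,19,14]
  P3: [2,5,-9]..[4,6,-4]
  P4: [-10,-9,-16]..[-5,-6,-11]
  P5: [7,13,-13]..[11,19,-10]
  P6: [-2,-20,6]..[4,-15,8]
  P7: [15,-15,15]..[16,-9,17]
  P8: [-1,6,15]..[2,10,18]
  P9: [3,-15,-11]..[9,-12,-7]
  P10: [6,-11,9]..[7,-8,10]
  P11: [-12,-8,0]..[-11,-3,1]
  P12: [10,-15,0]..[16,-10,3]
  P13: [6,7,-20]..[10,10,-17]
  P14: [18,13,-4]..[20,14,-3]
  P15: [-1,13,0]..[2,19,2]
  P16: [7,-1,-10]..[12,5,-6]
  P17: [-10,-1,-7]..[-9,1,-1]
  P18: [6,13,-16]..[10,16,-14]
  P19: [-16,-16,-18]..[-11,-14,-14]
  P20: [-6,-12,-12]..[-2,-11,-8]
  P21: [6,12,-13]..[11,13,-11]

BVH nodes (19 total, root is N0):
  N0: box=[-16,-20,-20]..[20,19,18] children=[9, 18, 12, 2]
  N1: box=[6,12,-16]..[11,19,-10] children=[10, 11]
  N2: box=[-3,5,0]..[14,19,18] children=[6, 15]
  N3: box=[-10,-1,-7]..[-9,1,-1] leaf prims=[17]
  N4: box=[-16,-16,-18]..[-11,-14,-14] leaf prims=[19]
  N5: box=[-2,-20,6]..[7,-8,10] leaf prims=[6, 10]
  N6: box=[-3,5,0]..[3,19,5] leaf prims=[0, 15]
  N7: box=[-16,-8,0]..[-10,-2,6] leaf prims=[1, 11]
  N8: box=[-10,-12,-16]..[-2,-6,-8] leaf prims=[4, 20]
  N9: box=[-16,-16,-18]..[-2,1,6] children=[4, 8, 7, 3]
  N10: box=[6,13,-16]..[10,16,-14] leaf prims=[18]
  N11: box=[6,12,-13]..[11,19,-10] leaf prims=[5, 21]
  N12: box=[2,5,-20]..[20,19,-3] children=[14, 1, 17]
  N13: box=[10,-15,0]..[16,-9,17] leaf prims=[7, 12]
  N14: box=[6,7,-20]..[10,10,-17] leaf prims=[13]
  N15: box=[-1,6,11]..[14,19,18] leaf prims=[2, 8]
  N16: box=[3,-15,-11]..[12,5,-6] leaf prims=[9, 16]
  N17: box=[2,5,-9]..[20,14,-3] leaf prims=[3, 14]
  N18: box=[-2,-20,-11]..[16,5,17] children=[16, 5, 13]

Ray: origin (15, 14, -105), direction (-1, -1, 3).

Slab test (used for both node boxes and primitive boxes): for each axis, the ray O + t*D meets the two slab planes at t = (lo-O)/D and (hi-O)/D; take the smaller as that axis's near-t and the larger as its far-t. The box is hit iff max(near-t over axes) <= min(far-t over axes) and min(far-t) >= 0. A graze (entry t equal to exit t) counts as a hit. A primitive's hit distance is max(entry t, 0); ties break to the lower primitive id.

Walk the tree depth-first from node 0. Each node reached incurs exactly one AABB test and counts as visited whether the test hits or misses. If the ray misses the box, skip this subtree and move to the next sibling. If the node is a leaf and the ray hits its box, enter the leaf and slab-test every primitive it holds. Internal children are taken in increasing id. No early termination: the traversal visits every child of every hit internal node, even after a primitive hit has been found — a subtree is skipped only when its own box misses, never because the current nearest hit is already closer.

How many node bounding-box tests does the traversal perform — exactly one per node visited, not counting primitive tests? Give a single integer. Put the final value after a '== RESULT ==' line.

Walk:
N0 x:[-5,31] y:[-5,34] z:[85/3,41] -> hit [85/3,31], descend [2, 9, 12, 18]
  N2 x:[1,18] y:[-5,9] z:[35,41] -> miss, prune
  N9 x:[17,31] y:[13,30] z:[29,37] -> hit [29,30], descend [3, 4, 7, 8]
    N3 x:[24,25] y:[13,15] z:[98/3,104/3] -> miss, prune
    N4 x:[26,31] y:[28,30] z:[29,91/3] -> hit [29,30] leaf, test {P19@t=29}
    N7 x:[25,31] y:[16,22] z:[35,37] -> miss, prune
    N8 x:[17,25] y:[20,26] z:[89/3,97/3] -> miss, prune
  N12 x:[-5,13] y:[-5,9] z:[85/3,34] -> miss, prune
  N18 x:[-1,17] y:[9,34] z:[94/3,122/3] -> miss, prune

Visited [0, 2, 9, 3, 4, 7, 8, 12, 18]. Tests: 9 box, 1 leaf. Nearest: P19.

== RESULT ==
9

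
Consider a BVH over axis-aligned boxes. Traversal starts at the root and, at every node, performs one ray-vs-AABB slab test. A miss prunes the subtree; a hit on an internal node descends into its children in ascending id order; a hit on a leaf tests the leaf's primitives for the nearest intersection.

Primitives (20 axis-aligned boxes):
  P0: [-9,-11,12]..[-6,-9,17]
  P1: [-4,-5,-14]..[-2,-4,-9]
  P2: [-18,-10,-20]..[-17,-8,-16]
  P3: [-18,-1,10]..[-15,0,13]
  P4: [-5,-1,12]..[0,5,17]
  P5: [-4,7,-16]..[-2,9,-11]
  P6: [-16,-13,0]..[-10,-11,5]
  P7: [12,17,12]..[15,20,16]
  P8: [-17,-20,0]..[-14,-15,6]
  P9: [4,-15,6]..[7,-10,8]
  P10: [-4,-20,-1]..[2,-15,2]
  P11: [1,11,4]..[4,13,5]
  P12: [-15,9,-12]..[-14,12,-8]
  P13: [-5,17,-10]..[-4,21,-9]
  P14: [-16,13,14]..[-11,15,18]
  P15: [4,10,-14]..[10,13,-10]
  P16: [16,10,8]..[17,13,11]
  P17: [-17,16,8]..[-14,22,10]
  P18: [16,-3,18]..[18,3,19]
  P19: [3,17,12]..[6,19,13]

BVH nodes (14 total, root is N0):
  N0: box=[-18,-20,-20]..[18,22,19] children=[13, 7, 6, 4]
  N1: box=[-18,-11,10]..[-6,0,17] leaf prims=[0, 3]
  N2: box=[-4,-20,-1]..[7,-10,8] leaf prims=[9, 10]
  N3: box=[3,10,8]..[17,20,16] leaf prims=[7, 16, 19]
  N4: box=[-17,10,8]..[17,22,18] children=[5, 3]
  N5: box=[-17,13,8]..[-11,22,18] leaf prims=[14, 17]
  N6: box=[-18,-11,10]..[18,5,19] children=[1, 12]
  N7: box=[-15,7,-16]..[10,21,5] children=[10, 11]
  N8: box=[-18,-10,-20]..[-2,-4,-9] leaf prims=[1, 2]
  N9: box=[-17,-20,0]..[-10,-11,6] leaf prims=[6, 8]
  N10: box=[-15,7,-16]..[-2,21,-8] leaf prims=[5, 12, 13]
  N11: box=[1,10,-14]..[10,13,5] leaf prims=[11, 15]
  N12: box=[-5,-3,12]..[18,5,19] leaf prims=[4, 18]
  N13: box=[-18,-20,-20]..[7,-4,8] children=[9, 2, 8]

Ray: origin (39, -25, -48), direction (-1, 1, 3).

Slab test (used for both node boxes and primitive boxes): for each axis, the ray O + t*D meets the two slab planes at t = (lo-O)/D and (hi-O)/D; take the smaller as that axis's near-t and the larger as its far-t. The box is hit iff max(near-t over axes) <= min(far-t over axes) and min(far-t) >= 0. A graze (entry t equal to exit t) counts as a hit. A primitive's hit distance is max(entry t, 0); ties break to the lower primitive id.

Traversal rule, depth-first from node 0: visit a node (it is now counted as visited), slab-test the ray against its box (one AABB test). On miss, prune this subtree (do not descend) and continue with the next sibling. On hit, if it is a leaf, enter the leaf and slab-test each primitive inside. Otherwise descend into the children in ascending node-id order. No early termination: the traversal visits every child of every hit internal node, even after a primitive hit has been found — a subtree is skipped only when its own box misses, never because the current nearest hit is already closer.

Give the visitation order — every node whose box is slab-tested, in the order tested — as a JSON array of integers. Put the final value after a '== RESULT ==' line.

Trace the traversal:
N0 x:[21,57] y:[5,47] z:[28/3,67/3] -> hit [21,67/3], descend [4, 6, 7, 13]
  N4 x:[22,56] y:[35,47] z:[56/3,22] -> miss, prune
  N6 x:[21,57] y:[14,30] z:[58/3,67/3] -> hit [21,67/3], descend [1, 12]
    N1 x:[45,57] y:[14,25] z:[58/3,65/3] -> miss, prune
    N12 x:[21,44] y:[22,30] z:[20,67/3] -> hit [22,67/3] leaf, test {P4(miss), P18@t=22}
  N7 x:[29,54] y:[32,46] z:[32/3,53/3] -> miss, prune
  N13 x:[32,57] y:[5,21] z:[28/3,56/3] -> miss, prune

Summary -> nodes [0, 4, 6, 1, 12, 7, 13]; box-tests=7; leaf-entries=1; first=P18

== RESULT ==
[0, 4, 6, 1, 12, 7, 13]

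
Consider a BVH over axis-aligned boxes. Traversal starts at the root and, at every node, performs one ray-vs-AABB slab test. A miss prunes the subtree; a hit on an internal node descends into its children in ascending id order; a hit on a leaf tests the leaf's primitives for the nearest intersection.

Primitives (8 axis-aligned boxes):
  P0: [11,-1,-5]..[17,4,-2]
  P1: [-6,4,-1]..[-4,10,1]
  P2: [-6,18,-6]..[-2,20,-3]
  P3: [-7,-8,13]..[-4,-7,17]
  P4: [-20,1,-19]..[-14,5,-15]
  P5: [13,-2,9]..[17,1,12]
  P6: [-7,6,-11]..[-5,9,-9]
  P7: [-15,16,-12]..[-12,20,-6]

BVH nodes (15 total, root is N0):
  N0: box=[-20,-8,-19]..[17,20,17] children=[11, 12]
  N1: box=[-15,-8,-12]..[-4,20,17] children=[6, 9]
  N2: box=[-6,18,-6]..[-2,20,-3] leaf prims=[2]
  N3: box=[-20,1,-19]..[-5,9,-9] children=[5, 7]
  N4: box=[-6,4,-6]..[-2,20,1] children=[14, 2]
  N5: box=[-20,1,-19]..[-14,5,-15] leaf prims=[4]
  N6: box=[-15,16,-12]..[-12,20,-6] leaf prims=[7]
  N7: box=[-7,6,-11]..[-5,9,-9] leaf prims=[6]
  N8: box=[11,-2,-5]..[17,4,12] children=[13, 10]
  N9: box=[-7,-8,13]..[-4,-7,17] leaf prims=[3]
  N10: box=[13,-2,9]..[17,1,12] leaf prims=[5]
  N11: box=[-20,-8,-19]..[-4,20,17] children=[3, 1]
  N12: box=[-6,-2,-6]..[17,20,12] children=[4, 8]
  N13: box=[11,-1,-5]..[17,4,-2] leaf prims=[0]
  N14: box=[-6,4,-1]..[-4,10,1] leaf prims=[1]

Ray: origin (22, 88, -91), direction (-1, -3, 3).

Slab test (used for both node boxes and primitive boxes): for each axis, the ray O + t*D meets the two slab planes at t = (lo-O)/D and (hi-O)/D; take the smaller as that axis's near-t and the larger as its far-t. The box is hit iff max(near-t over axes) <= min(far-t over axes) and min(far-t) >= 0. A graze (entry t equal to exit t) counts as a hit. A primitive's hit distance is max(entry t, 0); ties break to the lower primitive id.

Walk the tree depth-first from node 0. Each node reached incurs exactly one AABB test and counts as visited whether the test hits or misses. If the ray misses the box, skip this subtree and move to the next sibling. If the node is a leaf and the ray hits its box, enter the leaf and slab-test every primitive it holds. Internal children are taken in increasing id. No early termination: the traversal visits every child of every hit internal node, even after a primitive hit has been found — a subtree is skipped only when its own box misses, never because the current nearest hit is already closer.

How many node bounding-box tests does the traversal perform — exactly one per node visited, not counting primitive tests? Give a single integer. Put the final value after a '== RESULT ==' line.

Trace the traversal:
N0 x:[5,42] y:[68/3,32] z:[24,36] -> hit [24,32], descend [11, 12]
  N11 x:[26,42] y:[68/3,32] z:[24,36] -> hit [26,32], descend [1, 3]
    N1 x:[26,37] y:[68/3,32] z:[79/3,36] -> hit [79/3,32], descend [6, 9]
      N6 x:[34,37] y:[68/3,24] z:[79/3,85/3] -> miss, prune
      N9 x:[26,29] y:[95/3,32] z:[104/3,36] -> miss, prune
    N3 x:[27,42] y:[79/3,29] z:[24,82/3] -> hit [27,82/3], descend [5, 7]
      N5 x:[36,42] y:[83/3,29] z:[24,76/3] -> miss, prune
      N7 x:[27,29] y:[79/3,82/3] z:[80/3,82/3] -> hit [27,82/3] leaf, test {P6@t=27}
  N12 x:[5,28] y:[68/3,30] z:[85/3,103/3] -> miss, prune

Summary -> nodes [0, 11, 1, 6, 9, 3, 5, 7, 12]; box-tests=9; leaf-entries=1; first=P6

== RESULT ==
9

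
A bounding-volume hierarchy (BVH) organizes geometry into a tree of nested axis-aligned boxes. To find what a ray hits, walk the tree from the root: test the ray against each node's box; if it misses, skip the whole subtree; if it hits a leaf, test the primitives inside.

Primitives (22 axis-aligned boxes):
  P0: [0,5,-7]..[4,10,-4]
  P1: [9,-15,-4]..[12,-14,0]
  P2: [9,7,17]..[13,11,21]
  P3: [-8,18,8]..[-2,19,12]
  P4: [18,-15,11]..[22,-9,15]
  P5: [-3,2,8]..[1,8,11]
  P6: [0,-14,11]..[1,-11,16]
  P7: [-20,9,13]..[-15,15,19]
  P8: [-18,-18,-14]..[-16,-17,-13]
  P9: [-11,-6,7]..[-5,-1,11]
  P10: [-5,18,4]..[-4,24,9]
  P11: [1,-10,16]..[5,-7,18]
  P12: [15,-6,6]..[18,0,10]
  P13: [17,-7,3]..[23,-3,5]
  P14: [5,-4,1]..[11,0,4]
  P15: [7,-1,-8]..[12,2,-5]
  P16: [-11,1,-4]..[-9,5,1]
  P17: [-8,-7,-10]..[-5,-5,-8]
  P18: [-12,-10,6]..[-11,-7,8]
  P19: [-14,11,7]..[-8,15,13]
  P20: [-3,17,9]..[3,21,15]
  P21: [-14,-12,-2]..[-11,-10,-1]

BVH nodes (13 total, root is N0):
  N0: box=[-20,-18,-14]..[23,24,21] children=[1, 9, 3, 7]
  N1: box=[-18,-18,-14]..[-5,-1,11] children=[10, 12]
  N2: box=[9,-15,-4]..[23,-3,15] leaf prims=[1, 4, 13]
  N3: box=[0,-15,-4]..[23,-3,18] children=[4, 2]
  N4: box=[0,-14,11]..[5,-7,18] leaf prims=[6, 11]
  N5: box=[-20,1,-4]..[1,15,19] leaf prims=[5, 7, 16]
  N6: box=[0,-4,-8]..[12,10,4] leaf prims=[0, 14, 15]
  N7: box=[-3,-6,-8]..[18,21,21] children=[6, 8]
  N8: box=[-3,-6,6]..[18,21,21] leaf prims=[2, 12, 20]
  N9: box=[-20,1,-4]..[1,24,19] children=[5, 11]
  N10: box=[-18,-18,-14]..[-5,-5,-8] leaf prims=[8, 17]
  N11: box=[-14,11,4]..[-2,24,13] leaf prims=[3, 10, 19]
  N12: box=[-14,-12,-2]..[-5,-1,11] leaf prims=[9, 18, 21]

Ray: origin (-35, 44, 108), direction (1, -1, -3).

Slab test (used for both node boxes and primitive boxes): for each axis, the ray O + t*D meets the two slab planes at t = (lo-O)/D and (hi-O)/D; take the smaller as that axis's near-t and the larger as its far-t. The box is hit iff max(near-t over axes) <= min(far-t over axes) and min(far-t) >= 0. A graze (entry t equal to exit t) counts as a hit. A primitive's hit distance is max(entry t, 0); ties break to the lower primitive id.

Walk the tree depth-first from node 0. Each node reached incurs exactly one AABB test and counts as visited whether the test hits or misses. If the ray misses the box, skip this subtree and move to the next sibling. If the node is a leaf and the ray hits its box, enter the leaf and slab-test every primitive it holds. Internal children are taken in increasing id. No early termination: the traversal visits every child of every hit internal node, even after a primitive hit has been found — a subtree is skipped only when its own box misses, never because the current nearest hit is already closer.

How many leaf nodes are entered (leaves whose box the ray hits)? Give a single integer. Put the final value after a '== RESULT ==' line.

Walk:
N0 x:[15,58] y:[20,62] z:[29,122/3] -> hit [29,122/3], descend [1, 3, 7, 9]
  N1 x:[17,30] y:[45,62] z:[97/3,122/3] -> miss, prune
  N3 x:[35,58] y:[47,59] z:[30,112/3] -> miss, prune
  N7 x:[32,53] y:[23,50] z:[29,116/3] -> hit [32,116/3], descend [6, 8]
    N6 x:[35,47] y:[34,48] z:[104/3,116/3] -> hit [35,116/3] leaf, test {P0@t=112/3, P14(miss), P15(miss)}
    N8 x:[32,53] y:[23,50] z:[29,34] -> hit [32,34] leaf, test {P2(miss), P12(miss), P20(miss)}
  N9 x:[15,36] y:[20,43] z:[89/3,112/3] -> hit [89/3,36], descend [5, 11]
    N5 x:[15,36] y:[29,43] z:[89/3,112/3] -> hit [89/3,36] leaf, test {P5(miss), P7(miss), P16(miss)}
    N11 x:[21,33] y:[20,33] z:[95/3,104/3] -> hit [95/3,33] leaf, test {P3(miss), P10(miss), P19(miss)}

9 AABB tests over nodes [0, 1, 3, 7, 6, 8, 9, 5, 11]; 4 leaves entered; closest P0.

== RESULT ==
4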